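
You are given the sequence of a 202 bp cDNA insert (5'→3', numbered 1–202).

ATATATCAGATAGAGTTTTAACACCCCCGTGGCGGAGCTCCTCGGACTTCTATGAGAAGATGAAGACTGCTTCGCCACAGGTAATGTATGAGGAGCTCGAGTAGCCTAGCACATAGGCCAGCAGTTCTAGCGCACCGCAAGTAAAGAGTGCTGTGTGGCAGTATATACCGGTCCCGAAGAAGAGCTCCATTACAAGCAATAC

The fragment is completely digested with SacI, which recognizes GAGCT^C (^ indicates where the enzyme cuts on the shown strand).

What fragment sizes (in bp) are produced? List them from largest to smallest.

89, 58, 39, 16 bp

SacI sites (GAGCTC) start at positions 35, 93, 182.
SacI cuts after base 5 of each site (before the last base), so after positions 39, 97, 186.
Linear molecule, 3 cuts → 4 fragments:
  1–39 → 39 bp
  40–97 → 58 bp
  98–186 → 89 bp
  187–202 → 16 bp
Sorted largest to smallest: 89, 58, 39, 16 bp.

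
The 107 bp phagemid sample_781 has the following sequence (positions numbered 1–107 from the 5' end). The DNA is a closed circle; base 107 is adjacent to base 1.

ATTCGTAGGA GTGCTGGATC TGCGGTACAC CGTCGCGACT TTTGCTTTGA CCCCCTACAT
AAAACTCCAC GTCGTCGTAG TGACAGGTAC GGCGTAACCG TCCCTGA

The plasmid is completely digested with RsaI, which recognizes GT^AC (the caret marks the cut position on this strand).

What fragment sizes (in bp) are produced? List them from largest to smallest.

62, 45 bp

RsaI sites (GTAC) start at positions 25, 87.
RsaI cuts after base 2 of each site, so after positions 26, 88.
Circular molecule, 2 cuts → 2 fragments:
  27–88 → 62 bp
  89–107 then 1–26 → 19 + 26 = 45 bp
Sorted largest to smallest: 62, 45 bp.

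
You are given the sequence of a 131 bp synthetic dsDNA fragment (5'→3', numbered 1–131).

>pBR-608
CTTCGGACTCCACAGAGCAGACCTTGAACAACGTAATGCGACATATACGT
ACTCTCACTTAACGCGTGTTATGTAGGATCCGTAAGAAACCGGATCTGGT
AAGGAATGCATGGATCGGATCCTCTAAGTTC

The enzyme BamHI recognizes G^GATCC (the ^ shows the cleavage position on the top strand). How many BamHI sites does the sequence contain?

GGATCC occurs starting at positions 76, 117.
BamHI cuts at 2 sites.

2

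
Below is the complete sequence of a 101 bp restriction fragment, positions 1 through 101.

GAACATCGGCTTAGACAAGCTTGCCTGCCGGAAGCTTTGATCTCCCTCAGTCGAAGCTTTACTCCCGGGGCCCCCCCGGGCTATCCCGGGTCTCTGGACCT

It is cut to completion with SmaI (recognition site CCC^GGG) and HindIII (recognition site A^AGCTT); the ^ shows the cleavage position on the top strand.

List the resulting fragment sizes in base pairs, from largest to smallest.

22, 17, 15, 14, 12, 11, 10 bp

SmaI sites (CCCGGG) start at positions 64, 75, 85.
SmaI cuts after base 3 of each site, so after positions 66, 77, 87.
HindIII sites (AAGCTT) start at positions 17, 32, 54.
HindIII cuts after the first base of each site, so after positions 17, 32, 54.
Combined cut positions: 17, 32, 54, 66, 77, 87.
Linear molecule, 6 cuts → 7 fragments:
  1–17 → 17 bp
  18–32 → 15 bp
  33–54 → 22 bp
  55–66 → 12 bp
  67–77 → 11 bp
  78–87 → 10 bp
  88–101 → 14 bp
Sorted largest to smallest: 22, 17, 15, 14, 12, 11, 10 bp.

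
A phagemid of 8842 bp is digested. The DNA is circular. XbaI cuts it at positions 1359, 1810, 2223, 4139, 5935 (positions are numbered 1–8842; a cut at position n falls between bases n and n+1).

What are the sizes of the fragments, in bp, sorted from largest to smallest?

4266, 1916, 1796, 451, 413 bp

Circular molecule, 5 cuts → 5 fragments:
  1810 − 1359 = 451 bp
  2223 − 1810 = 413 bp
  4139 − 2223 = 1916 bp
  5935 − 4139 = 1796 bp
  wrap: 8842 − 5935 + 1359 = 4266 bp
Sorted largest to smallest: 4266, 1916, 1796, 451, 413 bp.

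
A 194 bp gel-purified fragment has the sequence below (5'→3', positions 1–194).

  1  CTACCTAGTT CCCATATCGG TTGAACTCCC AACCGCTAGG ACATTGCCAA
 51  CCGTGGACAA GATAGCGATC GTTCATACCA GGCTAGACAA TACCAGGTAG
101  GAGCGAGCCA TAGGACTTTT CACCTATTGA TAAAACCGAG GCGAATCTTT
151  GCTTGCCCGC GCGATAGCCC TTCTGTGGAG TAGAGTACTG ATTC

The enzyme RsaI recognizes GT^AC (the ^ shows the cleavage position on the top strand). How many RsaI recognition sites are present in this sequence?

GTAC occurs starting at position 185.
RsaI cuts at 1 site.

1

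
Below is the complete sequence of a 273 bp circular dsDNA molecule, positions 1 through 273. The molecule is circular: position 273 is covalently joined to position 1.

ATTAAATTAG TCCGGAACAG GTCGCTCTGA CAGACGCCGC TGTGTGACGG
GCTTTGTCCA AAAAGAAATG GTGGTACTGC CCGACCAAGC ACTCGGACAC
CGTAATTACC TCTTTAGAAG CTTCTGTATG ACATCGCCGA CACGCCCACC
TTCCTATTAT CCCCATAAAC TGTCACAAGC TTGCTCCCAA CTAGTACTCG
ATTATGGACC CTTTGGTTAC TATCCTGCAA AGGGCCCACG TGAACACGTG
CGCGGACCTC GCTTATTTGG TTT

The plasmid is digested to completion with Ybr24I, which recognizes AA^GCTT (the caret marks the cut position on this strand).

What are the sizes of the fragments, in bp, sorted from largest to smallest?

214, 59 bp

Ybr24I sites (AAGCTT) start at positions 118, 177.
Ybr24I cuts after base 2 of each site, so after positions 119, 178.
Circular molecule, 2 cuts → 2 fragments:
  120–178 → 59 bp
  179–273 then 1–119 → 95 + 119 = 214 bp
Sorted largest to smallest: 214, 59 bp.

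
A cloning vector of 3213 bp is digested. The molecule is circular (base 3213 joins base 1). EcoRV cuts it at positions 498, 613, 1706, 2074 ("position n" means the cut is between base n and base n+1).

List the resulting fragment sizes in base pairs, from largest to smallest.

Circular molecule, 4 cuts → 4 fragments:
  613 − 498 = 115 bp
  1706 − 613 = 1093 bp
  2074 − 1706 = 368 bp
  wrap: 3213 − 2074 + 498 = 1637 bp
Sorted largest to smallest: 1637, 1093, 368, 115 bp.

1637, 1093, 368, 115 bp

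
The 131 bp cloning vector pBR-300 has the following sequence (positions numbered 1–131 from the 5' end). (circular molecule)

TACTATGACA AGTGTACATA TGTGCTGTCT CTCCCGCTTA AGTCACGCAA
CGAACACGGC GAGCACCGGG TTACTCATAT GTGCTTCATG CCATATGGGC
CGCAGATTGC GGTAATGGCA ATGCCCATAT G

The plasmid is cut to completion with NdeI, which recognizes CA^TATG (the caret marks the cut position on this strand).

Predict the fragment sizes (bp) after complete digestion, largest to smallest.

NdeI sites (CATATG) start at positions 17, 76, 92, 126.
NdeI cuts after base 2 of each site, so after positions 18, 77, 93, 127.
Circular molecule, 4 cuts → 4 fragments:
  19–77 → 59 bp
  78–93 → 16 bp
  94–127 → 34 bp
  128–131 then 1–18 → 4 + 18 = 22 bp
Sorted largest to smallest: 59, 34, 22, 16 bp.

59, 34, 22, 16 bp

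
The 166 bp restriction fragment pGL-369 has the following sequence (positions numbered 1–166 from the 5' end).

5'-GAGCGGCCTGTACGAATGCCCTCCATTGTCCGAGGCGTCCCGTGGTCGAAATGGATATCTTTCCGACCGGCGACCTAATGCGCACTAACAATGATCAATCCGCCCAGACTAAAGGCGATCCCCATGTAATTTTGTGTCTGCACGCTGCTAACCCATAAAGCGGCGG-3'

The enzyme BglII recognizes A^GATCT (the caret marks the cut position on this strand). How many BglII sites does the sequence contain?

0

No occurrence of AGATCT is present in the sequence.
BglII does not cut: 0 sites.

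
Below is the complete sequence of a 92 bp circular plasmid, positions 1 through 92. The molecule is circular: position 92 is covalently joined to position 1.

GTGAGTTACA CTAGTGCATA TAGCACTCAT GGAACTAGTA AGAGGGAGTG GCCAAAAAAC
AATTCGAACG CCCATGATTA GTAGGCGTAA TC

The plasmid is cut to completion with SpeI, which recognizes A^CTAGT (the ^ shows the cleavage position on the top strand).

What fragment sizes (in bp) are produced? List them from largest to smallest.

68, 24 bp

SpeI sites (ACTAGT) start at positions 10, 34.
SpeI cuts after the first base of each site, so after positions 10, 34.
Circular molecule, 2 cuts → 2 fragments:
  11–34 → 24 bp
  35–92 then 1–10 → 58 + 10 = 68 bp
Sorted largest to smallest: 68, 24 bp.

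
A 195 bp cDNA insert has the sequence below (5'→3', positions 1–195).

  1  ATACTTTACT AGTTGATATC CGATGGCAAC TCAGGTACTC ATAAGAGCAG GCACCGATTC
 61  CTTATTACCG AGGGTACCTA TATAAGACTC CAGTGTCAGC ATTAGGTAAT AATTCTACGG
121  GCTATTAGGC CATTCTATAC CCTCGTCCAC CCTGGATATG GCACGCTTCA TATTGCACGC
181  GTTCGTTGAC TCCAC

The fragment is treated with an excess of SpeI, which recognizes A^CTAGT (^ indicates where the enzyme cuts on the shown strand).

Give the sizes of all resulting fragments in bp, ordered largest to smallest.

The SpeI site (ACTAGT) starts at position 8.
SpeI cuts after the first base of each site, so after position 8.
Linear molecule, 1 cut → 2 fragments:
  1–8 → 8 bp
  9–195 → 187 bp
Sorted largest to smallest: 187, 8 bp.

187, 8 bp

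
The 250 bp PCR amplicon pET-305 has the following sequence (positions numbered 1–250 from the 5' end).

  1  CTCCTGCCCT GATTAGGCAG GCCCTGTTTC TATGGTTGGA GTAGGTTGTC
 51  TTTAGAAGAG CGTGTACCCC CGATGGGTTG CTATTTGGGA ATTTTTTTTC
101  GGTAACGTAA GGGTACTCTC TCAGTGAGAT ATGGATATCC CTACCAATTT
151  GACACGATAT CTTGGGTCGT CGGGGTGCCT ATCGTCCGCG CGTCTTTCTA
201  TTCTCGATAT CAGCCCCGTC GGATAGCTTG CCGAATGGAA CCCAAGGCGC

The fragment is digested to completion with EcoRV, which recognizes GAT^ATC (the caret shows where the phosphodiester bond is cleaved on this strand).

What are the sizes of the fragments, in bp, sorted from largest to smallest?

136, 50, 42, 22 bp

EcoRV sites (GATATC) start at positions 134, 156, 206.
EcoRV cuts after base 3 of each site, so after positions 136, 158, 208.
Linear molecule, 3 cuts → 4 fragments:
  1–136 → 136 bp
  137–158 → 22 bp
  159–208 → 50 bp
  209–250 → 42 bp
Sorted largest to smallest: 136, 50, 42, 22 bp.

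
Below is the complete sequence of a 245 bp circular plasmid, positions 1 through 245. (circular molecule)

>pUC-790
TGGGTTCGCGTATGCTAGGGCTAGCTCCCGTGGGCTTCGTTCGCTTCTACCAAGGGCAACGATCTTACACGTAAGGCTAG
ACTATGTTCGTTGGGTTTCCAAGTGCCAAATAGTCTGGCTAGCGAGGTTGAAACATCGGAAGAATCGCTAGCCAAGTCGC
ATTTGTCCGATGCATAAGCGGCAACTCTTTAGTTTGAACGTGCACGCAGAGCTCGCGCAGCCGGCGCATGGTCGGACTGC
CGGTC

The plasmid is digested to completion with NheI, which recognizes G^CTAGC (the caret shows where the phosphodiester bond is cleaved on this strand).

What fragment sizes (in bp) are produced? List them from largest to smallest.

NheI sites (GCTAGC) start at positions 20, 118, 147.
NheI cuts after the first base of each site, so after positions 20, 118, 147.
Circular molecule, 3 cuts → 3 fragments:
  21–118 → 98 bp
  119–147 → 29 bp
  148–245 then 1–20 → 98 + 20 = 118 bp
Sorted largest to smallest: 118, 98, 29 bp.

118, 98, 29 bp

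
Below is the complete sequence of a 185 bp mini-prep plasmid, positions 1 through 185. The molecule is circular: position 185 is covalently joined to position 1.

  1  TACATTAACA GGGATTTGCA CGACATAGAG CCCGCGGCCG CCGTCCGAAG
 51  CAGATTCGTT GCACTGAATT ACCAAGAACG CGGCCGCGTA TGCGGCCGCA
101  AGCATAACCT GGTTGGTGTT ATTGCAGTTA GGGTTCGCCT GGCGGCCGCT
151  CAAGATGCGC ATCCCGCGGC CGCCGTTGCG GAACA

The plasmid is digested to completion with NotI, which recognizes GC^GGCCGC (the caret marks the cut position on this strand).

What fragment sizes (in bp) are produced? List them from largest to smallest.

NotI sites (GCGGCCGC) start at positions 34, 80, 92, 142, 166.
NotI cuts after base 2 of each site, so after positions 35, 81, 93, 143, 167.
Circular molecule, 5 cuts → 5 fragments:
  36–81 → 46 bp
  82–93 → 12 bp
  94–143 → 50 bp
  144–167 → 24 bp
  168–185 then 1–35 → 18 + 35 = 53 bp
Sorted largest to smallest: 53, 50, 46, 24, 12 bp.

53, 50, 46, 24, 12 bp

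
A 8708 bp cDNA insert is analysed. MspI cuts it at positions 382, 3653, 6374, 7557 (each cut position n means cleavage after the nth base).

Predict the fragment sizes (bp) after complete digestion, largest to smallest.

3271, 2721, 1183, 1151, 382 bp

Linear molecule, 4 cuts → 5 fragments:
  382 − 0 = 382 bp
  3653 − 382 = 3271 bp
  6374 − 3653 = 2721 bp
  7557 − 6374 = 1183 bp
  8708 − 7557 = 1151 bp
Sorted largest to smallest: 3271, 2721, 1183, 1151, 382 bp.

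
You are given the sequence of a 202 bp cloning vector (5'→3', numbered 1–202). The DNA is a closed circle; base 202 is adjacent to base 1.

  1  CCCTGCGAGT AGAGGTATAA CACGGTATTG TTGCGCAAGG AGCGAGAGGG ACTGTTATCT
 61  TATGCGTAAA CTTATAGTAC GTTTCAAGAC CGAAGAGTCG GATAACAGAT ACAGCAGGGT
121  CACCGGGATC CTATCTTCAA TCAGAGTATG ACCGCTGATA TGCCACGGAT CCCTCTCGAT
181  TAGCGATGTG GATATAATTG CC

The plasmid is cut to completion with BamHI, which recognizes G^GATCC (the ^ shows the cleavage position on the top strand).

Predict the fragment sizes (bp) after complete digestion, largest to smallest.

BamHI sites (GGATCC) start at positions 126, 167.
BamHI cuts after the first base of each site, so after positions 126, 167.
Circular molecule, 2 cuts → 2 fragments:
  127–167 → 41 bp
  168–202 then 1–126 → 35 + 126 = 161 bp
Sorted largest to smallest: 161, 41 bp.

161, 41 bp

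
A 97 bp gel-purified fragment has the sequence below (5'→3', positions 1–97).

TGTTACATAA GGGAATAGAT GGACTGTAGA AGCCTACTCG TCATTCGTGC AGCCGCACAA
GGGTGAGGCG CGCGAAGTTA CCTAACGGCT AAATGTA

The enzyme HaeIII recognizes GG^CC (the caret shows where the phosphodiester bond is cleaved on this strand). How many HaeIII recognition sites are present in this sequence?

0

No occurrence of GGCC is present in the sequence.
HaeIII does not cut: 0 sites.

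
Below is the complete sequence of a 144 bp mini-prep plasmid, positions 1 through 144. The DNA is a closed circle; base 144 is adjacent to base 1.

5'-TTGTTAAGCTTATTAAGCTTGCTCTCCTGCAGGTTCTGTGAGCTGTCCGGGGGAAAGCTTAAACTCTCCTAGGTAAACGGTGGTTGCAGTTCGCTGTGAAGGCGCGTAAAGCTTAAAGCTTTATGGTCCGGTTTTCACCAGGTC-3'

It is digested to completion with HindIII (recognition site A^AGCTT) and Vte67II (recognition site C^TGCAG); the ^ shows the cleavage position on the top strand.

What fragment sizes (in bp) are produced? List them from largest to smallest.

HindIII sites (AAGCTT) start at positions 6, 15, 55, 109, 116.
HindIII cuts after the first base of each site, so after positions 6, 15, 55, 109, 116.
The Vte67II site (CTGCAG) starts at position 27.
Vte67II cuts after the first base of each site, so after position 27.
Combined cut positions: 6, 15, 27, 55, 109, 116.
Circular molecule, 6 cuts → 6 fragments:
  7–15 → 9 bp
  16–27 → 12 bp
  28–55 → 28 bp
  56–109 → 54 bp
  110–116 → 7 bp
  117–144 then 1–6 → 28 + 6 = 34 bp
Sorted largest to smallest: 54, 34, 28, 12, 9, 7 bp.

54, 34, 28, 12, 9, 7 bp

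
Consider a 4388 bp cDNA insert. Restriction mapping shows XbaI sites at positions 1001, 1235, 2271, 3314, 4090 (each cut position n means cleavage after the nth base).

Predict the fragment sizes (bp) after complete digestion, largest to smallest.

Linear molecule, 5 cuts → 6 fragments:
  1001 − 0 = 1001 bp
  1235 − 1001 = 234 bp
  2271 − 1235 = 1036 bp
  3314 − 2271 = 1043 bp
  4090 − 3314 = 776 bp
  4388 − 4090 = 298 bp
Sorted largest to smallest: 1043, 1036, 1001, 776, 298, 234 bp.

1043, 1036, 1001, 776, 298, 234 bp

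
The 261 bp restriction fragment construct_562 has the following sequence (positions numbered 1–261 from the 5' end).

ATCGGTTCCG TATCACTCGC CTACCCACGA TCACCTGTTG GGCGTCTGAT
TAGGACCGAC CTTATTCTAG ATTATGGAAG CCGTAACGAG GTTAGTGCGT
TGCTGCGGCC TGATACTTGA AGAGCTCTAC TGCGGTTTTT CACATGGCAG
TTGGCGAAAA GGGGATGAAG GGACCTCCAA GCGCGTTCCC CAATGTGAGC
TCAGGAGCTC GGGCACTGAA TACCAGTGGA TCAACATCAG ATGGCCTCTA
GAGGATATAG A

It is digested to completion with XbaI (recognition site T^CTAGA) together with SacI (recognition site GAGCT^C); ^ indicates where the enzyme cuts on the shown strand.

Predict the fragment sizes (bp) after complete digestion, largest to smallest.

XbaI sites (TCTAGA) start at positions 66, 247.
XbaI cuts after the first base of each site, so after positions 66, 247.
SacI sites (GAGCTC) start at positions 122, 197, 205.
SacI cuts after base 5 of each site (before the last base), so after positions 126, 201, 209.
Combined cut positions: 66, 126, 201, 209, 247.
Linear molecule, 5 cuts → 6 fragments:
  1–66 → 66 bp
  67–126 → 60 bp
  127–201 → 75 bp
  202–209 → 8 bp
  210–247 → 38 bp
  248–261 → 14 bp
Sorted largest to smallest: 75, 66, 60, 38, 14, 8 bp.

75, 66, 60, 38, 14, 8 bp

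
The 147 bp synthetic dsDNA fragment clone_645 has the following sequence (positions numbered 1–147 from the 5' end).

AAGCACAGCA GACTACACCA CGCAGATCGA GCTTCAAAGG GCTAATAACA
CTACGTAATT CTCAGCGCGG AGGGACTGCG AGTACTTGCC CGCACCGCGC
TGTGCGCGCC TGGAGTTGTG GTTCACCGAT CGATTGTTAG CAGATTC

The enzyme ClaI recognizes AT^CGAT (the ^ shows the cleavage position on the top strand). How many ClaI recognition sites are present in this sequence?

ATCGAT occurs starting at position 129.
ClaI cuts at 1 site.

1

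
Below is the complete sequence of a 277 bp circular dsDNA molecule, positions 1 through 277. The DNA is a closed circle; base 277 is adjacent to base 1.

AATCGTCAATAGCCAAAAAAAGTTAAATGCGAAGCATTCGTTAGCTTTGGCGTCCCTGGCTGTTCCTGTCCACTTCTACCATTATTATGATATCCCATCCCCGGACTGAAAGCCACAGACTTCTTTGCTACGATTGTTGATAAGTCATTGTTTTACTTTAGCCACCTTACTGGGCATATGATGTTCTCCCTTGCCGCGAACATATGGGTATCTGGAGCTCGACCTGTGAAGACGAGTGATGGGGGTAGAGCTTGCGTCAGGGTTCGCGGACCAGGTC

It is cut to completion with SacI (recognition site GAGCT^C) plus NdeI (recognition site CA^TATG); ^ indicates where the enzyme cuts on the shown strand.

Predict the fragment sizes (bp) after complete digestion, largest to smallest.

234, 26, 17 bp

The SacI site (GAGCTC) starts at position 215.
SacI cuts after base 5 of each site (before the last base), so after position 219.
NdeI sites (CATATG) start at positions 175, 201.
NdeI cuts after base 2 of each site, so after positions 176, 202.
Combined cut positions: 176, 202, 219.
Circular molecule, 3 cuts → 3 fragments:
  177–202 → 26 bp
  203–219 → 17 bp
  220–277 then 1–176 → 58 + 176 = 234 bp
Sorted largest to smallest: 234, 26, 17 bp.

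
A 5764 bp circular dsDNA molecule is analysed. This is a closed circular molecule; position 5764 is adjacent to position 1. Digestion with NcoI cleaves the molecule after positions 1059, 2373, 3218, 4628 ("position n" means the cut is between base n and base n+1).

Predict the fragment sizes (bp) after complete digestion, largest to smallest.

Circular molecule, 4 cuts → 4 fragments:
  2373 − 1059 = 1314 bp
  3218 − 2373 = 845 bp
  4628 − 3218 = 1410 bp
  wrap: 5764 − 4628 + 1059 = 2195 bp
Sorted largest to smallest: 2195, 1410, 1314, 845 bp.

2195, 1410, 1314, 845 bp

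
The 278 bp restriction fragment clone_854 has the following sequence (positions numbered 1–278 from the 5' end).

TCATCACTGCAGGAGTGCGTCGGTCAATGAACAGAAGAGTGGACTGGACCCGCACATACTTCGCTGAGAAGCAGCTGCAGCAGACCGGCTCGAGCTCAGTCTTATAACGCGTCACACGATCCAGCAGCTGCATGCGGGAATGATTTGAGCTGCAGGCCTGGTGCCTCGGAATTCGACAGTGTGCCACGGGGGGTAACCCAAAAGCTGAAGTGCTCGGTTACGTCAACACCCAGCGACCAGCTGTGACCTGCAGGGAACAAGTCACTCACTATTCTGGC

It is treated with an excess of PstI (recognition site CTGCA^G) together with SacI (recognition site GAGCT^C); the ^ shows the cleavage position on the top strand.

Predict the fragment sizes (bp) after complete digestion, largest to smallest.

98, 68, 58, 26, 17, 11 bp

PstI sites (CTGCAG) start at positions 7, 75, 150, 248.
PstI cuts after base 5 of each site (before the last base), so after positions 11, 79, 154, 252.
The SacI site (GAGCTC) starts at position 92.
SacI cuts after base 5 of each site (before the last base), so after position 96.
Combined cut positions: 11, 79, 96, 154, 252.
Linear molecule, 5 cuts → 6 fragments:
  1–11 → 11 bp
  12–79 → 68 bp
  80–96 → 17 bp
  97–154 → 58 bp
  155–252 → 98 bp
  253–278 → 26 bp
Sorted largest to smallest: 98, 68, 58, 26, 17, 11 bp.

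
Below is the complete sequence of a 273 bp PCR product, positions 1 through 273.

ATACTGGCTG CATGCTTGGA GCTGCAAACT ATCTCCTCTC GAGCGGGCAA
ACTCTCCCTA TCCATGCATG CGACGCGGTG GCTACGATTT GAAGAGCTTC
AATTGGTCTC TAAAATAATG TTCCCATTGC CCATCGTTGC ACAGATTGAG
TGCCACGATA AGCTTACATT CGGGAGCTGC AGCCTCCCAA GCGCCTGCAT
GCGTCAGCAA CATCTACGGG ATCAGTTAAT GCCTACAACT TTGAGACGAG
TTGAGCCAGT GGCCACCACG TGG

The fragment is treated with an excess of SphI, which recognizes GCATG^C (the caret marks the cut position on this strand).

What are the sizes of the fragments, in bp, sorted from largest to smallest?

SphI sites (GCATGC) start at positions 10, 66, 197.
SphI cuts after base 5 of each site (before the last base), so after positions 14, 70, 201.
Linear molecule, 3 cuts → 4 fragments:
  1–14 → 14 bp
  15–70 → 56 bp
  71–201 → 131 bp
  202–273 → 72 bp
Sorted largest to smallest: 131, 72, 56, 14 bp.

131, 72, 56, 14 bp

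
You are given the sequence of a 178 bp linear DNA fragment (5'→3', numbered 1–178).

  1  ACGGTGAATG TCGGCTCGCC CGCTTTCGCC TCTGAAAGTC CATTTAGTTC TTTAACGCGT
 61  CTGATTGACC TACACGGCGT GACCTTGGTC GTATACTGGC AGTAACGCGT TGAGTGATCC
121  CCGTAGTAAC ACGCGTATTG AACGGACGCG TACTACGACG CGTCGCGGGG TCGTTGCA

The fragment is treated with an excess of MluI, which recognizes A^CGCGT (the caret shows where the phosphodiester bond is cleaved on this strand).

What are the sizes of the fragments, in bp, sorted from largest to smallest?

55, 50, 26, 20, 15, 12 bp

MluI sites (ACGCGT) start at positions 55, 105, 131, 146, 158.
MluI cuts after the first base of each site, so after positions 55, 105, 131, 146, 158.
Linear molecule, 5 cuts → 6 fragments:
  1–55 → 55 bp
  56–105 → 50 bp
  106–131 → 26 bp
  132–146 → 15 bp
  147–158 → 12 bp
  159–178 → 20 bp
Sorted largest to smallest: 55, 50, 26, 20, 15, 12 bp.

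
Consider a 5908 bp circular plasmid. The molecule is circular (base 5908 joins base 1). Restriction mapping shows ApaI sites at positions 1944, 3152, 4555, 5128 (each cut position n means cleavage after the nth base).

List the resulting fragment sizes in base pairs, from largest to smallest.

Circular molecule, 4 cuts → 4 fragments:
  3152 − 1944 = 1208 bp
  4555 − 3152 = 1403 bp
  5128 − 4555 = 573 bp
  wrap: 5908 − 5128 + 1944 = 2724 bp
Sorted largest to smallest: 2724, 1403, 1208, 573 bp.

2724, 1403, 1208, 573 bp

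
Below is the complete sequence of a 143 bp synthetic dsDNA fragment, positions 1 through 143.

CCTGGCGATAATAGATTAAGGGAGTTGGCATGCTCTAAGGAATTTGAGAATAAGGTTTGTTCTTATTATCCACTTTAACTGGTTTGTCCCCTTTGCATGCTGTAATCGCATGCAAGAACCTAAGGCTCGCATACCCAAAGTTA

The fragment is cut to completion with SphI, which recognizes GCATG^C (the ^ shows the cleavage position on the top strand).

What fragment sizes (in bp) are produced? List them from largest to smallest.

SphI sites (GCATGC) start at positions 28, 95, 108.
SphI cuts after base 5 of each site (before the last base), so after positions 32, 99, 112.
Linear molecule, 3 cuts → 4 fragments:
  1–32 → 32 bp
  33–99 → 67 bp
  100–112 → 13 bp
  113–143 → 31 bp
Sorted largest to smallest: 67, 32, 31, 13 bp.

67, 32, 31, 13 bp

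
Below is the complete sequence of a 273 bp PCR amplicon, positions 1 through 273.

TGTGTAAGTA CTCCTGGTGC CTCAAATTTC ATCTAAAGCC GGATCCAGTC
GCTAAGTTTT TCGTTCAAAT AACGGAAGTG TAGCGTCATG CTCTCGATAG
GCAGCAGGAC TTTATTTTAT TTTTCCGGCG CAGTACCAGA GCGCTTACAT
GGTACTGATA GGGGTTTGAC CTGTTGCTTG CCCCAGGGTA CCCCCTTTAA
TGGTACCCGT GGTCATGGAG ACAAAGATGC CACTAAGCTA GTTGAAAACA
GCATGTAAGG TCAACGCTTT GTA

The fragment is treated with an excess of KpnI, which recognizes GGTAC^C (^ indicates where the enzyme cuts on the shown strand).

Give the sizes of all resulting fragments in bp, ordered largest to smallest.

191, 67, 15 bp

KpnI sites (GGTACC) start at positions 187, 202.
KpnI cuts after base 5 of each site (before the last base), so after positions 191, 206.
Linear molecule, 2 cuts → 3 fragments:
  1–191 → 191 bp
  192–206 → 15 bp
  207–273 → 67 bp
Sorted largest to smallest: 191, 67, 15 bp.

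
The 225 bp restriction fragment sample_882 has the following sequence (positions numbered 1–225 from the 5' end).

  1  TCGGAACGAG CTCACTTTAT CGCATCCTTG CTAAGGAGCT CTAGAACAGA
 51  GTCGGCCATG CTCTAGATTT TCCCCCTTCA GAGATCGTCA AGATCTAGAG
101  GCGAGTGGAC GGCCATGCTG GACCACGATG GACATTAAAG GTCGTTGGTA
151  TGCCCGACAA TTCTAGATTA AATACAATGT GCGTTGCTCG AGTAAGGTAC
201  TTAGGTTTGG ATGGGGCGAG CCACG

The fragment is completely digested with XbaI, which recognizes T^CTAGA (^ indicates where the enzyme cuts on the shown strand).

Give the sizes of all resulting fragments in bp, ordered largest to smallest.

68, 63, 40, 32, 22 bp

XbaI sites (TCTAGA) start at positions 40, 62, 94, 162.
XbaI cuts after the first base of each site, so after positions 40, 62, 94, 162.
Linear molecule, 4 cuts → 5 fragments:
  1–40 → 40 bp
  41–62 → 22 bp
  63–94 → 32 bp
  95–162 → 68 bp
  163–225 → 63 bp
Sorted largest to smallest: 68, 63, 40, 32, 22 bp.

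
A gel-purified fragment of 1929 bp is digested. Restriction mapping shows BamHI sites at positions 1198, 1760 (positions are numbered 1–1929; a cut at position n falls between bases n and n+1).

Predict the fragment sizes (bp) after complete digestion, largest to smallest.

1198, 562, 169 bp

Linear molecule, 2 cuts → 3 fragments:
  1198 − 0 = 1198 bp
  1760 − 1198 = 562 bp
  1929 − 1760 = 169 bp
Sorted largest to smallest: 1198, 562, 169 bp.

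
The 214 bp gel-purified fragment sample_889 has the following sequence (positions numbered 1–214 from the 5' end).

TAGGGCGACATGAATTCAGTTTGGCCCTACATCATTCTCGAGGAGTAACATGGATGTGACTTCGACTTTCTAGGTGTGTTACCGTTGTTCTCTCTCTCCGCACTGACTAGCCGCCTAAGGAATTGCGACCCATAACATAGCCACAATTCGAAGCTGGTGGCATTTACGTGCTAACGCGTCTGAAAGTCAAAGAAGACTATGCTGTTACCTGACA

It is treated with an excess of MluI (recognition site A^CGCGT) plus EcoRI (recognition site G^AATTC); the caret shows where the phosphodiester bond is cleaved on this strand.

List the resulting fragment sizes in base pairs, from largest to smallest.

162, 40, 12 bp

The MluI site (ACGCGT) starts at position 174.
MluI cuts after the first base of each site, so after position 174.
The EcoRI site (GAATTC) starts at position 12.
EcoRI cuts after the first base of each site, so after position 12.
Combined cut positions: 12, 174.
Linear molecule, 2 cuts → 3 fragments:
  1–12 → 12 bp
  13–174 → 162 bp
  175–214 → 40 bp
Sorted largest to smallest: 162, 40, 12 bp.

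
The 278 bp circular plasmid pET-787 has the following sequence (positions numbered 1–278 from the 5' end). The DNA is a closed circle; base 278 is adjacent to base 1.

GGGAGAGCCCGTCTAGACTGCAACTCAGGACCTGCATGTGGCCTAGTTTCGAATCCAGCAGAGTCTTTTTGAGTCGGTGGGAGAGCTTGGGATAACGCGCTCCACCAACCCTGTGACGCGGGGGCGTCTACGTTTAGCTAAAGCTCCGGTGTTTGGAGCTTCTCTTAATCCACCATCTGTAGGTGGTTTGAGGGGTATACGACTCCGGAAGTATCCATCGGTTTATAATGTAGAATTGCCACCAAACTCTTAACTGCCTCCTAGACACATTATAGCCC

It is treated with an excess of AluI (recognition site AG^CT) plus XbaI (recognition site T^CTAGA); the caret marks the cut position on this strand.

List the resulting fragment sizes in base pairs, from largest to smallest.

132, 73, 52, 15, 6 bp

AluI sites (AGCT) start at positions 84, 136, 142, 157.
AluI cuts after base 2 of each site, so after positions 85, 137, 143, 158.
The XbaI site (TCTAGA) starts at position 12.
XbaI cuts after the first base of each site, so after position 12.
Combined cut positions: 12, 85, 137, 143, 158.
Circular molecule, 5 cuts → 5 fragments:
  13–85 → 73 bp
  86–137 → 52 bp
  138–143 → 6 bp
  144–158 → 15 bp
  159–278 then 1–12 → 120 + 12 = 132 bp
Sorted largest to smallest: 132, 73, 52, 15, 6 bp.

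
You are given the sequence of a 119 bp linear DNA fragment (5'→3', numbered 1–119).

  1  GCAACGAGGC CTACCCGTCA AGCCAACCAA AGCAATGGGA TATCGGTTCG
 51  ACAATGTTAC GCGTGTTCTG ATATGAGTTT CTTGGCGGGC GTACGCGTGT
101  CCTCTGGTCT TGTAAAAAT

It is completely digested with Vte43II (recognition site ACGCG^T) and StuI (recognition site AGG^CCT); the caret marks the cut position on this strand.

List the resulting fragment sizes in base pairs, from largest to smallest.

Vte43II sites (ACGCGT) start at positions 59, 93.
Vte43II cuts after base 5 of each site (before the last base), so after positions 63, 97.
The StuI site (AGGCCT) starts at position 7.
StuI cuts after base 3 of each site, so after position 9.
Combined cut positions: 9, 63, 97.
Linear molecule, 3 cuts → 4 fragments:
  1–9 → 9 bp
  10–63 → 54 bp
  64–97 → 34 bp
  98–119 → 22 bp
Sorted largest to smallest: 54, 34, 22, 9 bp.

54, 34, 22, 9 bp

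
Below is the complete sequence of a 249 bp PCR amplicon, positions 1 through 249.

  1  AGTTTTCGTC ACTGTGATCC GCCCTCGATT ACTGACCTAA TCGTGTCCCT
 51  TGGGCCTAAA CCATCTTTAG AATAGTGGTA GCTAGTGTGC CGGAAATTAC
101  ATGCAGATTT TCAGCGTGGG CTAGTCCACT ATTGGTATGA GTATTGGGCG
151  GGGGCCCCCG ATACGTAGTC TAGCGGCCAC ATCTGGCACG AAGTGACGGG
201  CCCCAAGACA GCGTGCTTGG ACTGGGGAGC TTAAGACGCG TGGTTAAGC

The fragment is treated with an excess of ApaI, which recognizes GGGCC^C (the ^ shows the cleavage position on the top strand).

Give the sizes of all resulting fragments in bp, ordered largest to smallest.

ApaI sites (GGGCCC) start at positions 152, 198.
ApaI cuts after base 5 of each site (before the last base), so after positions 156, 202.
Linear molecule, 2 cuts → 3 fragments:
  1–156 → 156 bp
  157–202 → 46 bp
  203–249 → 47 bp
Sorted largest to smallest: 156, 47, 46 bp.

156, 47, 46 bp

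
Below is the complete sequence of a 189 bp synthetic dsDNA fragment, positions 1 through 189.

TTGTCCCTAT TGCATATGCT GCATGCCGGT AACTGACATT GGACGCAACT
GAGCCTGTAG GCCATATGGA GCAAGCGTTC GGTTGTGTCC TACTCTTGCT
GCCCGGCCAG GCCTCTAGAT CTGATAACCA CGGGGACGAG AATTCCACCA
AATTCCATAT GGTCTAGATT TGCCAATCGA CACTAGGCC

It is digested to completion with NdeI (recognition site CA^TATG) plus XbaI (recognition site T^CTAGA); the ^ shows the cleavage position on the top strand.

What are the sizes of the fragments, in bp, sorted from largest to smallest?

NdeI sites (CATATG) start at positions 13, 63, 156.
NdeI cuts after base 2 of each site, so after positions 14, 64, 157.
XbaI sites (TCTAGA) start at positions 114, 163.
XbaI cuts after the first base of each site, so after positions 114, 163.
Combined cut positions: 14, 64, 114, 157, 163.
Linear molecule, 5 cuts → 6 fragments:
  1–14 → 14 bp
  15–64 → 50 bp
  65–114 → 50 bp
  115–157 → 43 bp
  158–163 → 6 bp
  164–189 → 26 bp
Sorted largest to smallest: 50, 50, 43, 26, 14, 6 bp.

50, 50, 43, 26, 14, 6 bp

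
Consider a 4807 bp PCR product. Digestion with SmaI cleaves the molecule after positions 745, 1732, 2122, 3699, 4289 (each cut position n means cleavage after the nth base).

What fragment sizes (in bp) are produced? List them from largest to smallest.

Linear molecule, 5 cuts → 6 fragments:
  745 − 0 = 745 bp
  1732 − 745 = 987 bp
  2122 − 1732 = 390 bp
  3699 − 2122 = 1577 bp
  4289 − 3699 = 590 bp
  4807 − 4289 = 518 bp
Sorted largest to smallest: 1577, 987, 745, 590, 518, 390 bp.

1577, 987, 745, 590, 518, 390 bp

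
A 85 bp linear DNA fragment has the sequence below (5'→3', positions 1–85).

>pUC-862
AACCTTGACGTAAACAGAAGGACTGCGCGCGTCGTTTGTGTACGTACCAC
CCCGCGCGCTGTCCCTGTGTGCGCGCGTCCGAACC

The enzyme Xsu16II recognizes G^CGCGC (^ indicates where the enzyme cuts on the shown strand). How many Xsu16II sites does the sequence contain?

GCGCGC occurs starting at positions 25, 54, 71.
Xsu16II cuts at 3 sites.

3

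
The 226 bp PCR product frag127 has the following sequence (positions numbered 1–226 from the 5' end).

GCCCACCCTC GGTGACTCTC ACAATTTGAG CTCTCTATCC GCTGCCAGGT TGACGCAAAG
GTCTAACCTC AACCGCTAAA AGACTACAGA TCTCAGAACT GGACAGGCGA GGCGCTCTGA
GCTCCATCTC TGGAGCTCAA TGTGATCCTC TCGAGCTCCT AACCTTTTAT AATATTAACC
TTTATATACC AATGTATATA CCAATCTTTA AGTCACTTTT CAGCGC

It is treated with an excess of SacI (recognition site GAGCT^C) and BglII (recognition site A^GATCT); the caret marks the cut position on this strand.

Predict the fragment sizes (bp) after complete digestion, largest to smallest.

SacI sites (GAGCTC) start at positions 28, 119, 133, 153.
SacI cuts after base 5 of each site (before the last base), so after positions 32, 123, 137, 157.
The BglII site (AGATCT) starts at position 88.
BglII cuts after the first base of each site, so after position 88.
Combined cut positions: 32, 88, 123, 137, 157.
Linear molecule, 5 cuts → 6 fragments:
  1–32 → 32 bp
  33–88 → 56 bp
  89–123 → 35 bp
  124–137 → 14 bp
  138–157 → 20 bp
  158–226 → 69 bp
Sorted largest to smallest: 69, 56, 35, 32, 20, 14 bp.

69, 56, 35, 32, 20, 14 bp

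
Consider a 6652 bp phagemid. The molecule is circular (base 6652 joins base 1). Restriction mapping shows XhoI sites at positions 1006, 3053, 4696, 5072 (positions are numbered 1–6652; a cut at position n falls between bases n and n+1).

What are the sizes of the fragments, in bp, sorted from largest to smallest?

2586, 2047, 1643, 376 bp

Circular molecule, 4 cuts → 4 fragments:
  3053 − 1006 = 2047 bp
  4696 − 3053 = 1643 bp
  5072 − 4696 = 376 bp
  wrap: 6652 − 5072 + 1006 = 2586 bp
Sorted largest to smallest: 2586, 2047, 1643, 376 bp.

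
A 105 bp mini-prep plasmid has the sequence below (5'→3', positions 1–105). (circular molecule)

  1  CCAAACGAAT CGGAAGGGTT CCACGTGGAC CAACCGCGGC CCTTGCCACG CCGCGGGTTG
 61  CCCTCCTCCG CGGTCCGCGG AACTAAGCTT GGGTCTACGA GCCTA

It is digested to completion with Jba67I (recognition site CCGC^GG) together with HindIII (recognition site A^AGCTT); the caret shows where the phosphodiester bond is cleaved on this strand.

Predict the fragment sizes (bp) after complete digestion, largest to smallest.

57, 17, 17, 7, 7 bp

Jba67I sites (CCGCGG) start at positions 34, 51, 68, 75.
Jba67I cuts after base 4 of each site, so after positions 37, 54, 71, 78.
The HindIII site (AAGCTT) starts at position 85.
HindIII cuts after the first base of each site, so after position 85.
Combined cut positions: 37, 54, 71, 78, 85.
Circular molecule, 5 cuts → 5 fragments:
  38–54 → 17 bp
  55–71 → 17 bp
  72–78 → 7 bp
  79–85 → 7 bp
  86–105 then 1–37 → 20 + 37 = 57 bp
Sorted largest to smallest: 57, 17, 17, 7, 7 bp.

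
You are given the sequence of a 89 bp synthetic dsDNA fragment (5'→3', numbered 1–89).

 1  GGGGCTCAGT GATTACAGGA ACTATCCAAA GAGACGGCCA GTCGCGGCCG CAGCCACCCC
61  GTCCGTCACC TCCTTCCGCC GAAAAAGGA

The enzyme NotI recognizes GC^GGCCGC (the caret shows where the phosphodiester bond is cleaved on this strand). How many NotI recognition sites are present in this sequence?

1

GCGGCCGC occurs starting at position 44.
NotI cuts at 1 site.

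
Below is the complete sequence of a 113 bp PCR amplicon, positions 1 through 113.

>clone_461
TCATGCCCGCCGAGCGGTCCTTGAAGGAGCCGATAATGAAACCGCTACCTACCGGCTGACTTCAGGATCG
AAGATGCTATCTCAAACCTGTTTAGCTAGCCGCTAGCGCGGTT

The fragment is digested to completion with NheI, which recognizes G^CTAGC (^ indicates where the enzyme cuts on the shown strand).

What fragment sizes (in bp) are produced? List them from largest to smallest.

95, 11, 7 bp

NheI sites (GCTAGC) start at positions 95, 102.
NheI cuts after the first base of each site, so after positions 95, 102.
Linear molecule, 2 cuts → 3 fragments:
  1–95 → 95 bp
  96–102 → 7 bp
  103–113 → 11 bp
Sorted largest to smallest: 95, 11, 7 bp.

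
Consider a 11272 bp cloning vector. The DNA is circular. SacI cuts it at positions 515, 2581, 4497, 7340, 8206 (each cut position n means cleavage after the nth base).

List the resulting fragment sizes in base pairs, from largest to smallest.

3581, 2843, 2066, 1916, 866 bp

Circular molecule, 5 cuts → 5 fragments:
  2581 − 515 = 2066 bp
  4497 − 2581 = 1916 bp
  7340 − 4497 = 2843 bp
  8206 − 7340 = 866 bp
  wrap: 11272 − 8206 + 515 = 3581 bp
Sorted largest to smallest: 3581, 2843, 2066, 1916, 866 bp.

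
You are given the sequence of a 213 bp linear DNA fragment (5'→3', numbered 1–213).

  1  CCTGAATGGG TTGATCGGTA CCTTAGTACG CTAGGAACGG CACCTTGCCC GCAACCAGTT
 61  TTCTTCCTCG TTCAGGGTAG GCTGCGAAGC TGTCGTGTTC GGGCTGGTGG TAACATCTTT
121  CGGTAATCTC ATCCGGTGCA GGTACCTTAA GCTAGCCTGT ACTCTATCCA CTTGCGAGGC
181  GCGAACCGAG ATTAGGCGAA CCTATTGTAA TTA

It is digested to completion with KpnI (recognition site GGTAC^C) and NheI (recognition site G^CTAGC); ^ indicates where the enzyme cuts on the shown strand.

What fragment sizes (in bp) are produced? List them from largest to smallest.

124, 62, 21, 6 bp

KpnI sites (GGTACC) start at positions 17, 141.
KpnI cuts after base 5 of each site (before the last base), so after positions 21, 145.
The NheI site (GCTAGC) starts at position 151.
NheI cuts after the first base of each site, so after position 151.
Combined cut positions: 21, 145, 151.
Linear molecule, 3 cuts → 4 fragments:
  1–21 → 21 bp
  22–145 → 124 bp
  146–151 → 6 bp
  152–213 → 62 bp
Sorted largest to smallest: 124, 62, 21, 6 bp.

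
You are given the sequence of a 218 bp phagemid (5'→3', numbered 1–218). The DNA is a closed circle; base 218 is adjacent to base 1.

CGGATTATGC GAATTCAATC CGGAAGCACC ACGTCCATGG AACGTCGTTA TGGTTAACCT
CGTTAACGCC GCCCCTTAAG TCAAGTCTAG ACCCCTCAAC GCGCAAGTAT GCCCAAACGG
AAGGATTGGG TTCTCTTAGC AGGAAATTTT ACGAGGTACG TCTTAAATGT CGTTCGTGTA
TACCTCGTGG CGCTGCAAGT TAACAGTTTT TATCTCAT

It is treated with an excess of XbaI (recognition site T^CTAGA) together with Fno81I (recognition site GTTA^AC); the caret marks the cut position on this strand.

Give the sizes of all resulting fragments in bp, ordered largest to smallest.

116, 72, 21, 9 bp

The XbaI site (TCTAGA) starts at position 86.
XbaI cuts after the first base of each site, so after position 86.
Fno81I sites (GTTAAC) start at positions 53, 62, 199.
Fno81I cuts after base 4 of each site, so after positions 56, 65, 202.
Combined cut positions: 56, 65, 86, 202.
Circular molecule, 4 cuts → 4 fragments:
  57–65 → 9 bp
  66–86 → 21 bp
  87–202 → 116 bp
  203–218 then 1–56 → 16 + 56 = 72 bp
Sorted largest to smallest: 116, 72, 21, 9 bp.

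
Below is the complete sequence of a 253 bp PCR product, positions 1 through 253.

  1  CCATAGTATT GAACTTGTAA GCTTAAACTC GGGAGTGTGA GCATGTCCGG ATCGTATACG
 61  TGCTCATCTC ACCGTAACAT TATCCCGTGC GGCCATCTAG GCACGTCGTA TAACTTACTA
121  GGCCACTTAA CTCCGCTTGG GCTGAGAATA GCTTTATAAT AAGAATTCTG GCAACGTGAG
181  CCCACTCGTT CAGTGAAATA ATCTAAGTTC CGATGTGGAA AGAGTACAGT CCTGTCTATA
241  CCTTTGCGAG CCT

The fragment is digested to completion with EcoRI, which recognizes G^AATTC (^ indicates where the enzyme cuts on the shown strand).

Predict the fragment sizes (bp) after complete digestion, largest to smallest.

The EcoRI site (GAATTC) starts at position 163.
EcoRI cuts after the first base of each site, so after position 163.
Linear molecule, 1 cut → 2 fragments:
  1–163 → 163 bp
  164–253 → 90 bp
Sorted largest to smallest: 163, 90 bp.

163, 90 bp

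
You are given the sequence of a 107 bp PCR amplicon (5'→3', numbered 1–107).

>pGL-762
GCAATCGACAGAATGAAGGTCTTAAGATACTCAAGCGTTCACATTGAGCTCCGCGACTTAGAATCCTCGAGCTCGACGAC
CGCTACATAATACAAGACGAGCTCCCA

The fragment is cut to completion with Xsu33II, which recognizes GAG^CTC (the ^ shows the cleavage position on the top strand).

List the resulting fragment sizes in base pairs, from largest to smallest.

Xsu33II sites (GAGCTC) start at positions 46, 69, 99.
Xsu33II cuts after base 3 of each site, so after positions 48, 71, 101.
Linear molecule, 3 cuts → 4 fragments:
  1–48 → 48 bp
  49–71 → 23 bp
  72–101 → 30 bp
  102–107 → 6 bp
Sorted largest to smallest: 48, 30, 23, 6 bp.

48, 30, 23, 6 bp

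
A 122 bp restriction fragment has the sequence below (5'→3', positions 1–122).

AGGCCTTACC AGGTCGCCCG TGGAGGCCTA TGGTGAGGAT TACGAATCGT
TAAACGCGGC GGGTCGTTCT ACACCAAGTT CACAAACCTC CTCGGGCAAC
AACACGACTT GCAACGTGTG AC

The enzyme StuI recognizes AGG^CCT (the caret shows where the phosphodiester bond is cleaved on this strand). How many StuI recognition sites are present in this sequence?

AGGCCT occurs starting at positions 1, 24.
StuI cuts at 2 sites.

2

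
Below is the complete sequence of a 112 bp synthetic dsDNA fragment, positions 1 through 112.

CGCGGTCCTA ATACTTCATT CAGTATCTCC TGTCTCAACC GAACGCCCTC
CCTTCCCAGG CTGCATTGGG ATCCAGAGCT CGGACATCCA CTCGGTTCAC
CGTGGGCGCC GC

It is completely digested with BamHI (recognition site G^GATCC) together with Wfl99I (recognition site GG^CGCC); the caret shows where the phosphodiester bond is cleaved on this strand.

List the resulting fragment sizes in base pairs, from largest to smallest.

69, 37, 6 bp

The BamHI site (GGATCC) starts at position 69.
BamHI cuts after the first base of each site, so after position 69.
The Wfl99I site (GGCGCC) starts at position 105.
Wfl99I cuts after base 2 of each site, so after position 106.
Combined cut positions: 69, 106.
Linear molecule, 2 cuts → 3 fragments:
  1–69 → 69 bp
  70–106 → 37 bp
  107–112 → 6 bp
Sorted largest to smallest: 69, 37, 6 bp.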